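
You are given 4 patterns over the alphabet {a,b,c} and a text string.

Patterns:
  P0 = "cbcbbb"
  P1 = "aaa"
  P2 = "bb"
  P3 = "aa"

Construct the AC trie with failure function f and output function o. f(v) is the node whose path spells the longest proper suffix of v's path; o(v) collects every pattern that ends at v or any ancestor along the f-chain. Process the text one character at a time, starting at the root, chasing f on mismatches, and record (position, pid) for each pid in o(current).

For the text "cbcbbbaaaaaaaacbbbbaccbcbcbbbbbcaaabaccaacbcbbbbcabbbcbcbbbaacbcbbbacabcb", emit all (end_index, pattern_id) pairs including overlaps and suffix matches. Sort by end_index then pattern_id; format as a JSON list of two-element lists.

Build:
Trie (insert patterns):
  n0 'ε': a→7 b→10 c→1
  n1 'c': b→2
  n2 'cb': c→3
  n3 'cbc': b→4
  n4 'cbcb': b→5
  n5 'cbcbb': b→6
  n6 'cbcbbb': ·  ←P0
  n7 'a': a→8
  n8 'aa': a→9  ←P3
  n9 'aaa': ·  ←P1
  n10 'b': b→11
  n11 'bb': ·  ←P2

BFS fail/out derivation:
  fail(1) 'c': from fail(0)=0 chase 'c': 0 ⇒ 0;  out=∅∪out(0)=∅
  fail(7) 'a': from fail(0)=0 chase 'a': 0 ⇒ 0;  out=∅∪out(0)=∅
  fail(10) 'b': from fail(0)=0 chase 'b': 0 ⇒ 0;  out=∅∪out(0)=∅
  fail(2) 'cb': from fail(1)=0 chase 'b': 0 ⇒ 10;  out=∅∪out(10)=∅
  fail(8) 'aa': from fail(7)=0 chase 'a': 0 ⇒ 7;  out={3}∪out(7)={3}
  fail(11) 'bb': from fail(10)=0 chase 'b': 0 ⇒ 10;  out={2}∪out(10)={2}
  fail(3) 'cbc': from fail(2)=10 chase 'c': 10→0 ⇒ 1;  out=∅∪out(1)=∅
  fail(9) 'aaa': from fail(8)=7 chase 'a': 7 ⇒ 8;  out={1}∪out(8)={1,3}
  fail(4) 'cbcb': from fail(3)=1 chase 'b': 1 ⇒ 2;  out=∅∪out(2)=∅
  fail(5) 'cbcbb': from fail(4)=2 chase 'b': 2→10 ⇒ 11;  out=∅∪out(11)={2}
  fail(6) 'cbcbbb': from fail(5)=11 chase 'b': 11→10 ⇒ 11;  out={0}∪out(11)={0,2}

Run:
[0] read 'c'  n0⇒n1
[1] read 'b'  n1⇒n2
[2] read 'c'  n2⇒n3
[3] read 'b'  n3⇒n4
[4] read 'b'  n4⇒n5  emit P2@[3:4]
[5] read 'b'  n5⇒n6  emit P0@[0:5],P2@[4:5]
[6] read 'a'  n6⇒n7 (fail-walked)
[7] read 'a'  n7⇒n8  emit P3@[6:7]
[8] read 'a'  n8⇒n9  emit P1@[6:8],P3@[7:8]
[9] read 'a'  n9⇒n9 (fail-walked)  emit P1@[7:9],P3@[8:9]
[10] read 'a'  n9⇒n9 (fail-walked)  emit P1@[8:10],P3@[9:10]
[11] read 'a'  n9⇒n9 (fail-walked)  emit P1@[9:11],P3@[10:11]
[12] read 'a'  n9⇒n9 (fail-walked)  emit P1@[10:12],P3@[11:12]
[13] read 'a'  n9⇒n9 (fail-walked)  emit P1@[11:13],P3@[12:13]
[14] read 'c'  n9⇒n1 (fail-walked)
[15] read 'b'  n1⇒n2
[16] read 'b'  n2⇒n11 (fail-walked)  emit P2@[15:16]
[17] read 'b'  n11⇒n11 (fail-walked)  emit P2@[16:17]
[18] read 'b'  n11⇒n11 (fail-walked)  emit P2@[17:18]
[19] read 'a'  n11⇒n7 (fail-walked)
[20] read 'c'  n7⇒n1 (fail-walked)
[21] read 'c'  n1⇒n1 (fail-walked)
[22] read 'b'  n1⇒n2
[23] read 'c'  n2⇒n3
[24] read 'b'  n3⇒n4
[25] read 'c'  n4⇒n3 (fail-walked)
[26] read 'b'  n3⇒n4
[27] read 'b'  n4⇒n5  emit P2@[26:27]
[28] read 'b'  n5⇒n6  emit P0@[23:28],P2@[27:28]
[29] read 'b'  n6⇒n11 (fail-walked)  emit P2@[28:29]
[30] read 'b'  n11⇒n11 (fail-walked)  emit P2@[29:30]
[31] read 'c'  n11⇒n1 (fail-walked)
[32] read 'a'  n1⇒n7 (fail-walked)
[33] read 'a'  n7⇒n8  emit P3@[32:33]
[34] read 'a'  n8⇒n9  emit P1@[32:34],P3@[33:34]
[35] read 'b'  n9⇒n10 (fail-walked)
[36] read 'a'  n10⇒n7 (fail-walked)
[37] read 'c'  n7⇒n1 (fail-walked)
[38] read 'c'  n1⇒n1 (fail-walked)
[39] read 'a'  n1⇒n7 (fail-walked)
[40] read 'a'  n7⇒n8  emit P3@[39:40]
[41] read 'c'  n8⇒n1 (fail-walked)
[42] read 'b'  n1⇒n2
[43] read 'c'  n2⇒n3
[44] read 'b'  n3⇒n4
[45] read 'b'  n4⇒n5  emit P2@[44:45]
[46] read 'b'  n5⇒n6  emit P0@[41:46],P2@[45:46]
[47] read 'b'  n6⇒n11 (fail-walked)  emit P2@[46:47]
[48] read 'c'  n11⇒n1 (fail-walked)
[49] read 'a'  n1⇒n7 (fail-walked)
[50] read 'b'  n7⇒n10 (fail-walked)
[51] read 'b'  n10⇒n11  emit P2@[50:51]
[52] read 'b'  n11⇒n11 (fail-walked)  emit P2@[51:52]
[53] read 'c'  n11⇒n1 (fail-walked)
[54] read 'b'  n1⇒n2
[55] read 'c'  n2⇒n3
[56] read 'b'  n3⇒n4
[57] read 'b'  n4⇒n5  emit P2@[56:57]
[58] read 'b'  n5⇒n6  emit P0@[53:58],P2@[57:58]
[59] read 'a'  n6⇒n7 (fail-walked)
[60] read 'a'  n7⇒n8  emit P3@[59:60]
[61] read 'c'  n8⇒n1 (fail-walked)
[62] read 'b'  n1⇒n2
[63] read 'c'  n2⇒n3
[64] read 'b'  n3⇒n4
[65] read 'b'  n4⇒n5  emit P2@[64:65]
[66] read 'b'  n5⇒n6  emit P0@[61:66],P2@[65:66]
[67] read 'a'  n6⇒n7 (fail-walked)
[68] read 'c'  n7⇒n1 (fail-walked)
[69] read 'a'  n1⇒n7 (fail-walked)
[70] read 'b'  n7⇒n10 (fail-walked)
[71] read 'c'  n10⇒n1 (fail-walked)
[72] read 'b'  n1⇒n2

All matches (sorted): [[4,2],[5,0],[5,2],[7,3],[8,1],[8,3],[9,1],[9,3],[10,1],[10,3],[11,1],[11,3],[12,1],[12,3],[13,1],[13,3],[16,2],[17,2],[18,2],[27,2],[28,0],[28,2],[29,2],[30,2],[33,3],[34,1],[34,3],[40,3],[45,2],[46,0],[46,2],[47,2],[51,2],[52,2],[57,2],[58,0],[58,2],[60,3],[65,2],[66,0],[66,2]]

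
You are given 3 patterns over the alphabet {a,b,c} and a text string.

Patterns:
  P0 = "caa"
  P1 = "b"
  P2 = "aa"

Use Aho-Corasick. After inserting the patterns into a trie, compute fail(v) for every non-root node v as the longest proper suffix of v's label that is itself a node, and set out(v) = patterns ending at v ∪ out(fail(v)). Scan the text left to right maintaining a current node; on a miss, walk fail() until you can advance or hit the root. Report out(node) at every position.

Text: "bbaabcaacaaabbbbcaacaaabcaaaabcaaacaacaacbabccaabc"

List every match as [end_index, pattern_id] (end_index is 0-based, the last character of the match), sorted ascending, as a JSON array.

Build:
Trie (insert patterns):
  0='ε' goto a→5 b→4 c→1
  1='c' goto a→2
  2='ca' goto a→3
  3='caa' goto ·  ←P0
  4='b' goto ·  ←P1
  5='a' goto a→6
  6='aa' goto ·  ←P2

BFS fail/out derivation:
  fail(1) 'c': from fail(0)=0 chase 'c': 0 ⇒ 0;  out=∅∪out(0)=∅
  fail(4) 'b': from fail(0)=0 chase 'b': 0 ⇒ 0;  out={1}∪out(0)={1}
  fail(5) 'a': from fail(0)=0 chase 'a': 0 ⇒ 0;  out=∅∪out(0)=∅
  fail(2) 'ca': from fail(1)=0 chase 'a': 0 ⇒ 5;  out=∅∪out(5)=∅
  fail(6) 'aa': from fail(5)=0 chase 'a': 0 ⇒ 5;  out={2}∪out(5)={2}
  fail(3) 'caa': from fail(2)=5 chase 'a': 5 ⇒ 6;  out={0}∪out(6)={0,2}

Scan:
[0] read 'b'  n0⇒n4  emit P1@[0:0]
[1] read 'b'  n4⇒n4 ·f  emit P1@[1:1]
[2] read 'a'  n4⇒n5 ·f
[3] read 'a'  n5⇒n6  emit P2@[2:3]
[4] read 'b'  n6⇒n4 ·f  emit P1@[4:4]
[5] read 'c'  n4⇒n1 ·f
[6] read 'a'  n1⇒n2
[7] read 'a'  n2⇒n3  emit P0@[5:7],P2@[6:7]
[8] read 'c'  n3⇒n1 ·f
[9] read 'a'  n1⇒n2
[10] read 'a'  n2⇒n3  emit P0@[8:10],P2@[9:10]
[11] read 'a'  n3⇒n6 ·f  emit P2@[10:11]
[12] read 'b'  n6⇒n4 ·f  emit P1@[12:12]
[13] read 'b'  n4⇒n4 ·f  emit P1@[13:13]
[14] read 'b'  n4⇒n4 ·f  emit P1@[14:14]
[15] read 'b'  n4⇒n4 ·f  emit P1@[15:15]
[16] read 'c'  n4⇒n1 ·f
[17] read 'a'  n1⇒n2
[18] read 'a'  n2⇒n3  emit P0@[16:18],P2@[17:18]
[19] read 'c'  n3⇒n1 ·f
[20] read 'a'  n1⇒n2
[21] read 'a'  n2⇒n3  emit P0@[19:21],P2@[20:21]
[22] read 'a'  n3⇒n6 ·f  emit P2@[21:22]
[23] read 'b'  n6⇒n4 ·f  emit P1@[23:23]
[24] read 'c'  n4⇒n1 ·f
[25] read 'a'  n1⇒n2
[26] read 'a'  n2⇒n3  emit P0@[24:26],P2@[25:26]
[27] read 'a'  n3⇒n6 ·f  emit P2@[26:27]
[28] read 'a'  n6⇒n6 ·f  emit P2@[27:28]
[29] read 'b'  n6⇒n4 ·f  emit P1@[29:29]
[30] read 'c'  n4⇒n1 ·f
[31] read 'a'  n1⇒n2
[32] read 'a'  n2⇒n3  emit P0@[30:32],P2@[31:32]
[33] read 'a'  n3⇒n6 ·f  emit P2@[32:33]
[34] read 'c'  n6⇒n1 ·f
[35] read 'a'  n1⇒n2
[36] read 'a'  n2⇒n3  emit P0@[34:36],P2@[35:36]
[37] read 'c'  n3⇒n1 ·f
[38] read 'a'  n1⇒n2
[39] read 'a'  n2⇒n3  emit P0@[37:39],P2@[38:39]
[40] read 'c'  n3⇒n1 ·f
[41] read 'b'  n1⇒n4 ·f  emit P1@[41:41]
[42] read 'a'  n4⇒n5 ·f
[43] read 'b'  n5⇒n4 ·f  emit P1@[43:43]
[44] read 'c'  n4⇒n1 ·f
[45] read 'c'  n1⇒n1 ·f
[46] read 'a'  n1⇒n2
[47] read 'a'  n2⇒n3  emit P0@[45:47],P2@[46:47]
[48] read 'b'  n3⇒n4 ·f  emit P1@[48:48]
[49] read 'c'  n4⇒n1 ·f

Result: [[0,1],[1,1],[3,2],[4,1],[7,0],[7,2],[10,0],[10,2],[11,2],[12,1],[13,1],[14,1],[15,1],[18,0],[18,2],[21,0],[21,2],[22,2],[23,1],[26,0],[26,2],[27,2],[28,2],[29,1],[32,0],[32,2],[33,2],[36,0],[36,2],[39,0],[39,2],[41,1],[43,1],[47,0],[47,2],[48,1]]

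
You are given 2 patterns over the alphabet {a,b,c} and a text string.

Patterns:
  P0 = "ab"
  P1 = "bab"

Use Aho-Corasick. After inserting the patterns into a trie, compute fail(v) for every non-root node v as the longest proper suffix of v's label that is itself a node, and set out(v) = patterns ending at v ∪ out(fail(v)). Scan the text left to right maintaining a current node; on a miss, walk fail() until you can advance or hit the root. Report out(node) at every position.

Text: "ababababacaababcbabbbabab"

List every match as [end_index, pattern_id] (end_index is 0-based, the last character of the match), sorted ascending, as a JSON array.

Build:
Trie (insert patterns):
  n0 'ε': a→1 b→3
  n1 'a': b→2
  n2 'ab': ·  ←P0
  n3 'b': a→4
  n4 'ba': b→5
  n5 'bab': ·  ←P1

BFS fail/out derivation:
  fail(1) 'a': from fail(0)=0 chase 'a': 0 ⇒ 0;  out=∅∪out(0)=∅
  fail(3) 'b': from fail(0)=0 chase 'b': 0 ⇒ 0;  out=∅∪out(0)=∅
  fail(2) 'ab': from fail(1)=0 chase 'b': 0 ⇒ 3;  out={0}∪out(3)={0}
  fail(4) 'ba': from fail(3)=0 chase 'a': 0 ⇒ 1;  out=∅∪out(1)=∅
  fail(5) 'bab': from fail(4)=1 chase 'b': 1 ⇒ 2;  out={1}∪out(2)={0,1}

Scan:
[0] read 'a'  n0⇒n1
[1] read 'b'  n1⇒n2  emit P0@[0:1]
[2] read 'a'  n2⇒n4 ·f
[3] read 'b'  n4⇒n5  emit P0@[2:3],P1@[1:3]
[4] read 'a'  n5⇒n4 ·f
[5] read 'b'  n4⇒n5  emit P0@[4:5],P1@[3:5]
[6] read 'a'  n5⇒n4 ·f
[7] read 'b'  n4⇒n5  emit P0@[6:7],P1@[5:7]
[8] read 'a'  n5⇒n4 ·f
[9] read 'c'  n4⇒n0 ·f
[10] read 'a'  n0⇒n1
[11] read 'a'  n1⇒n1 ·f
[12] read 'b'  n1⇒n2  emit P0@[11:12]
[13] read 'a'  n2⇒n4 ·f
[14] read 'b'  n4⇒n5  emit P0@[13:14],P1@[12:14]
[15] read 'c'  n5⇒n0 ·f
[16] read 'b'  n0⇒n3
[17] read 'a'  n3⇒n4
[18] read 'b'  n4⇒n5  emit P0@[17:18],P1@[16:18]
[19] read 'b'  n5⇒n3 ·f
[20] read 'b'  n3⇒n3 ·f
[21] read 'a'  n3⇒n4
[22] read 'b'  n4⇒n5  emit P0@[21:22],P1@[20:22]
[23] read 'a'  n5⇒n4 ·f
[24] read 'b'  n4⇒n5  emit P0@[23:24],P1@[22:24]

Result: [[1,0],[3,0],[3,1],[5,0],[5,1],[7,0],[7,1],[12,0],[14,0],[14,1],[18,0],[18,1],[22,0],[22,1],[24,0],[24,1]]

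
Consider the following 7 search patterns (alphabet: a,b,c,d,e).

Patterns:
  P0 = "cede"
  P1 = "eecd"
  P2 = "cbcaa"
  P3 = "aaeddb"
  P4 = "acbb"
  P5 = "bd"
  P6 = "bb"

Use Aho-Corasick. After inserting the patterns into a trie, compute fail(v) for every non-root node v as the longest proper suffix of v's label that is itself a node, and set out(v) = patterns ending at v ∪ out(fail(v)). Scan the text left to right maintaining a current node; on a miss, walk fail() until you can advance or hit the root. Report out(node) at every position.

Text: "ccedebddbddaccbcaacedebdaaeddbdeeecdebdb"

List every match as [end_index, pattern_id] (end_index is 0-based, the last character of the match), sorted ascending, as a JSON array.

Construct AC machine:
Trie nodes:
  0='ε' goto a→13 b→22 c→1 e→5
  1='c' goto b→9 e→2
  2='ce' goto d→3
  3='ced' goto e→4
  4='cede' goto ·  [P0 ends]
  5='e' goto e→6
  6='ee' goto c→7
  7='eec' goto d→8
  8='eecd' goto ·  [P1 ends]
  9='cb' goto c→10
  10='cbc' goto a→11
  11='cbca' goto a→12
  12='cbcaa' goto ·  [P2 ends]
  13='a' goto a→14 c→19
  14='aa' goto e→15
  15='aae' goto d→16
  16='aaed' goto d→17
  17='aaedd' goto b→18
  18='aaeddb' goto ·  [P3 ends]
  19='ac' goto b→20
  20='acb' goto b→21
  21='acbb' goto ·  [P4 ends]
  22='b' goto b→24 d→23
  23='bd' goto ·  [P5 ends]
  24='bb' goto ·  [P6 ends]

BFS fail/out derivation:
  n1('c'): parent n0 fail=0; on 'c' 0 → fail=0;  out ∅∪∅=∅
  n5('e'): parent n0 fail=0; on 'e' 0 → fail=0;  out ∅∪∅=∅
  n13('a'): parent n0 fail=0; on 'a' 0 → fail=0;  out ∅∪∅=∅
  n22('b'): parent n0 fail=0; on 'b' 0 → fail=0;  out ∅∪∅=∅
  n2('ce'): parent n1 fail=0; on 'e' 0 → fail=5;  out ∅∪∅=∅
  n6('ee'): parent n5 fail=0; on 'e' 0 → fail=5;  out ∅∪∅=∅
  n9('cb'): parent n1 fail=0; on 'b' 0 → fail=22;  out ∅∪∅=∅
  n14('aa'): parent n13 fail=0; on 'a' 0 → fail=13;  out ∅∪∅=∅
  n19('ac'): parent n13 fail=0; on 'c' 0 → fail=1;  out ∅∪∅=∅
  n23('bd'): parent n22 fail=0; on 'd' 0 → fail=0;  out {5}∪∅={5}
  n24('bb'): parent n22 fail=0; on 'b' 0 → fail=22;  out {6}∪∅={6}
  n3('ced'): parent n2 fail=5; on 'd' 5→0 → fail=0;  out ∅∪∅=∅
  n7('eec'): parent n6 fail=5; on 'c' 5→0 → fail=1;  out ∅∪∅=∅
  n10('cbc'): parent n9 fail=22; on 'c' 22→0 → fail=1;  out ∅∪∅=∅
  n15('aae'): parent n14 fail=13; on 'e' 13→0 → fail=5;  out ∅∪∅=∅
  n20('acb'): parent n19 fail=1; on 'b' 1 → fail=9;  out ∅∪∅=∅
  n4('cede'): parent n3 fail=0; on 'e' 0 → fail=5;  out {0}∪∅={0}
  n8('eecd'): parent n7 fail=1; on 'd' 1→0 → fail=0;  out {1}∪∅={1}
  n11('cbca'): parent n10 fail=1; on 'a' 1→0 → fail=13;  out ∅∪∅=∅
  n16('aaed'): parent n15 fail=5; on 'd' 5→0 → fail=0;  out ∅∪∅=∅
  n21('acbb'): parent n20 fail=9; on 'b' 9→22 → fail=24;  out {4}∪{6}={4,6}
  n12('cbcaa'): parent n11 fail=13; on 'a' 13 → fail=14;  out {2}∪∅={2}
  n17('aaedd'): parent n16 fail=0; on 'd' 0 → fail=0;  out ∅∪∅=∅
  n18('aaeddb'): parent n17 fail=0; on 'b' 0 → fail=22;  out {3}∪∅={3}

Text stream:
[0] read 'c'  n0⇒n1
[1] read 'c'  n1⇒n1 ·f
[2] read 'e'  n1⇒n2
[3] read 'd'  n2⇒n3
[4] read 'e'  n3⇒n4  ** P0@[1:4]
[5] read 'b'  n4⇒n22 ·f
[6] read 'd'  n22⇒n23  ** P5@[5:6]
[7] read 'd'  n23⇒n0 ·f
[8] read 'b'  n0⇒n22
[9] read 'd'  n22⇒n23  ** P5@[8:9]
[10] read 'd'  n23⇒n0 ·f
[11] read 'a'  n0⇒n13
[12] read 'c'  n13⇒n19
[13] read 'c'  n19⇒n1 ·f
[14] read 'b'  n1⇒n9
[15] read 'c'  n9⇒n10
[16] read 'a'  n10⇒n11
[17] read 'a'  n11⇒n12  ** P2@[13:17]
[18] read 'c'  n12⇒n19 ·f
[19] read 'e'  n19⇒n2 ·f
[20] read 'd'  n2⇒n3
[21] read 'e'  n3⇒n4  ** P0@[18:21]
[22] read 'b'  n4⇒n22 ·f
[23] read 'd'  n22⇒n23  ** P5@[22:23]
[24] read 'a'  n23⇒n13 ·f
[25] read 'a'  n13⇒n14
[26] read 'e'  n14⇒n15
[27] read 'd'  n15⇒n16
[28] read 'd'  n16⇒n17
[29] read 'b'  n17⇒n18  ** P3@[24:29]
[30] read 'd'  n18⇒n23 ·f  ** P5@[29:30]
[31] read 'e'  n23⇒n5 ·f
[32] read 'e'  n5⇒n6
[33] read 'e'  n6⇒n6 ·f
[34] read 'c'  n6⇒n7
[35] read 'd'  n7⇒n8  ** P1@[32:35]
[36] read 'e'  n8⇒n5 ·f
[37] read 'b'  n5⇒n22 ·f
[38] read 'd'  n22⇒n23  ** P5@[37:38]
[39] read 'b'  n23⇒n22 ·f

Matches: [[4,0],[6,5],[9,5],[17,2],[21,0],[23,5],[29,3],[30,5],[35,1],[38,5]]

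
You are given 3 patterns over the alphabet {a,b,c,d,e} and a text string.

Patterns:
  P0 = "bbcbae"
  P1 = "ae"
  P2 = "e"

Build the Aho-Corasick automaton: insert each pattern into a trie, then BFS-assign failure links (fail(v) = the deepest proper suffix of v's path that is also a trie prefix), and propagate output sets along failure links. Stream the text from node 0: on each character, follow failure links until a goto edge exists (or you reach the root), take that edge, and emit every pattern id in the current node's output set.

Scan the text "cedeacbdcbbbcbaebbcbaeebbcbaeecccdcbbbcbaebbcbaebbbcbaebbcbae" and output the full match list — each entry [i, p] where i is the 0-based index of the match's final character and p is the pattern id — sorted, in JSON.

Construct AC machine:
Trie (insert patterns):
  0='ε' goto a→7 b→1 e→9
  1='b' goto b→2
  2='bb' goto c→3
  3='bbc' goto b→4
  4='bbcb' goto a→5
  5='bbcba' goto e→6
  6='bbcbae' goto ·  ←P0
  7='a' goto e→8
  8='ae' goto ·  ←P1
  9='e' goto ·  ←P2

BFS fail/out derivation:
  n1('b'): parent n0 fail=0; on 'b' 0 → fail=0;  out ∅∪∅=∅
  n7('a'): parent n0 fail=0; on 'a' 0 → fail=0;  out ∅∪∅=∅
  n9('e'): parent n0 fail=0; on 'e' 0 → fail=0;  out {2}∪∅={2}
  n2('bb'): parent n1 fail=0; on 'b' 0 → fail=1;  out ∅∪∅=∅
  n8('ae'): parent n7 fail=0; on 'e' 0 → fail=9;  out {1}∪{2}={1,2}
  n3('bbc'): parent n2 fail=1; on 'c' 1→0 → fail=0;  out ∅∪∅=∅
  n4('bbcb'): parent n3 fail=0; on 'b' 0 → fail=1;  out ∅∪∅=∅
  n5('bbcba'): parent n4 fail=1; on 'a' 1→0 → fail=7;  out ∅∪∅=∅
  n6('bbcbae'): parent n5 fail=7; on 'e' 7 → fail=8;  out {0}∪{1,2}={0,1,2}

Scan:
pos 0 'c': at 0
pos 1 'e': at 9  ** P2@[1:1]
pos 2 'd': at 0 (via fail)
pos 3 'e': at 9  ** P2@[3:3]
pos 4 'a': at 7 (via fail)
pos 5 'c': at 0 (via fail)
pos 6 'b': at 1
pos 7 'd': at 0 (via fail)
pos 8 'c': at 0
pos 9 'b': at 1
pos 10 'b': at 2
pos 11 'b': at 2 (via fail)
pos 12 'c': at 3
pos 13 'b': at 4
pos 14 'a': at 5
pos 15 'e': at 6  ** P0@[10:15],P1@[14:15],P2@[15:15]
pos 16 'b': at 1 (via fail)
pos 17 'b': at 2
pos 18 'c': at 3
pos 19 'b': at 4
pos 20 'a': at 5
pos 21 'e': at 6  ** P0@[16:21],P1@[20:21],P2@[21:21]
pos 22 'e': at 9 (via fail)  ** P2@[22:22]
pos 23 'b': at 1 (via fail)
pos 24 'b': at 2
pos 25 'c': at 3
pos 26 'b': at 4
pos 27 'a': at 5
pos 28 'e': at 6  ** P0@[23:28],P1@[27:28],P2@[28:28]
pos 29 'e': at 9 (via fail)  ** P2@[29:29]
pos 30 'c': at 0 (via fail)
pos 31 'c': at 0
pos 32 'c': at 0
pos 33 'd': at 0
pos 34 'c': at 0
pos 35 'b': at 1
pos 36 'b': at 2
pos 37 'b': at 2 (via fail)
pos 38 'c': at 3
pos 39 'b': at 4
pos 40 'a': at 5
pos 41 'e': at 6  ** P0@[36:41],P1@[40:41],P2@[41:41]
pos 42 'b': at 1 (via fail)
pos 43 'b': at 2
pos 44 'c': at 3
pos 45 'b': at 4
pos 46 'a': at 5
pos 47 'e': at 6  ** P0@[42:47],P1@[46:47],P2@[47:47]
pos 48 'b': at 1 (via fail)
pos 49 'b': at 2
pos 50 'b': at 2 (via fail)
pos 51 'c': at 3
pos 52 'b': at 4
pos 53 'a': at 5
pos 54 'e': at 6  ** P0@[49:54],P1@[53:54],P2@[54:54]
pos 55 'b': at 1 (via fail)
pos 56 'b': at 2
pos 57 'c': at 3
pos 58 'b': at 4
pos 59 'a': at 5
pos 60 'e': at 6  ** P0@[55:60],P1@[59:60],P2@[60:60]

Matches: [[1,2],[3,2],[15,0],[15,1],[15,2],[21,0],[21,1],[21,2],[22,2],[28,0],[28,1],[28,2],[29,2],[41,0],[41,1],[41,2],[47,0],[47,1],[47,2],[54,0],[54,1],[54,2],[60,0],[60,1],[60,2]]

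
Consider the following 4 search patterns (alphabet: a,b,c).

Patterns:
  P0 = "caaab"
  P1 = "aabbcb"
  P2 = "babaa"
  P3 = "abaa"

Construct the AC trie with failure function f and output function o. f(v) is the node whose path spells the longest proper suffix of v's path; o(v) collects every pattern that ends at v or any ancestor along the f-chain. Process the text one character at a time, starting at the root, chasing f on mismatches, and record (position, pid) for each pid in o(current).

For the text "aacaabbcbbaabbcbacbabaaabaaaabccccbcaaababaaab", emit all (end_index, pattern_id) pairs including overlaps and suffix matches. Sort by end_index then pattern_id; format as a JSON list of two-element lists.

Construct AC machine:
Trie (insert patterns):
  0='ε' goto a→6 b→12 c→1
  1='c' goto a→2
  2='ca' goto a→3
  3='caa' goto a→4
  4='caaa' goto b→5
  5='caaab' goto ·  ←P0
  6='a' goto a→7 b→17
  7='aa' goto b→8
  8='aab' goto b→9
  9='aabb' goto c→10
  10='aabbc' goto b→11
  11='aabbcb' goto ·  ←P1
  12='b' goto a→13
  13='ba' goto b→14
  14='bab' goto a→15
  15='baba' goto a→16
  16='babaa' goto ·  ←P2
  17='ab' goto a→18
  18='aba' goto a→19
  19='abaa' goto ·  ←P3

Failure links (BFS by depth):
  n1('c'): parent n0 fail=0; on 'c' 0 → fail=0;  out ∅∪∅=∅
  n6('a'): parent n0 fail=0; on 'a' 0 → fail=0;  out ∅∪∅=∅
  n12('b'): parent n0 fail=0; on 'b' 0 → fail=0;  out ∅∪∅=∅
  n2('ca'): parent n1 fail=0; on 'a' 0 → fail=6;  out ∅∪∅=∅
  n7('aa'): parent n6 fail=0; on 'a' 0 → fail=6;  out ∅∪∅=∅
  n13('ba'): parent n12 fail=0; on 'a' 0 → fail=6;  out ∅∪∅=∅
  n17('ab'): parent n6 fail=0; on 'b' 0 → fail=12;  out ∅∪∅=∅
  n3('caa'): parent n2 fail=6; on 'a' 6 → fail=7;  out ∅∪∅=∅
  n8('aab'): parent n7 fail=6; on 'b' 6 → fail=17;  out ∅∪∅=∅
  n14('bab'): parent n13 fail=6; on 'b' 6 → fail=17;  out ∅∪∅=∅
  n18('aba'): parent n17 fail=12; on 'a' 12 → fail=13;  out ∅∪∅=∅
  n4('caaa'): parent n3 fail=7; on 'a' 7→6 → fail=7;  out ∅∪∅=∅
  n9('aabb'): parent n8 fail=17; on 'b' 17→12→0 → fail=12;  out ∅∪∅=∅
  n15('baba'): parent n14 fail=17; on 'a' 17 → fail=18;  out ∅∪∅=∅
  n19('abaa'): parent n18 fail=13; on 'a' 13→6 → fail=7;  out {3}∪∅={3}
  n5('caaab'): parent n4 fail=7; on 'b' 7 → fail=8;  out {0}∪∅={0}
  n10('aabbc'): parent n9 fail=12; on 'c' 12→0 → fail=1;  out ∅∪∅=∅
  n16('babaa'): parent n15 fail=18; on 'a' 18 → fail=19;  out {2}∪{3}={2,3}
  n11('aabbcb'): parent n10 fail=1; on 'b' 1→0 → fail=12;  out {1}∪∅={1}

Run:
i=0 'a': node 0→6
i=1 'a': node 6→7
i=2 'c': node 7→1 (via fail)
i=3 'a': node 1→2
i=4 'a': node 2→3
i=5 'b': node 3→8 (via fail)
i=6 'b': node 8→9
i=7 'c': node 9→10
i=8 'b': node 10→11  emit P1@[3:8]
i=9 'b': node 11→12 (via fail)
i=10 'a': node 12→13
i=11 'a': node 13→7 (via fail)
i=12 'b': node 7→8
i=13 'b': node 8→9
i=14 'c': node 9→10
i=15 'b': node 10→11  emit P1@[10:15]
i=16 'a': node 11→13 (via fail)
i=17 'c': node 13→1 (via fail)
i=18 'b': node 1→12 (via fail)
i=19 'a': node 12→13
i=20 'b': node 13→14
i=21 'a': node 14→15
i=22 'a': node 15→16  emit P2@[18:22],P3@[19:22]
i=23 'a': node 16→7 (via fail)
i=24 'b': node 7→8
i=25 'a': node 8→18 (via fail)
i=26 'a': node 18→19  emit P3@[23:26]
i=27 'a': node 19→7 (via fail)
i=28 'a': node 7→7 (via fail)
i=29 'b': node 7→8
i=30 'c': node 8→1 (via fail)
i=31 'c': node 1→1 (via fail)
i=32 'c': node 1→1 (via fail)
i=33 'c': node 1→1 (via fail)
i=34 'b': node 1→12 (via fail)
i=35 'c': node 12→1 (via fail)
i=36 'a': node 1→2
i=37 'a': node 2→3
i=38 'a': node 3→4
i=39 'b': node 4→5  emit P0@[35:39]
i=40 'a': node 5→18 (via fail)
i=41 'b': node 18→14 (via fail)
i=42 'a': node 14→15
i=43 'a': node 15→16  emit P2@[39:43],P3@[40:43]
i=44 'a': node 16→7 (via fail)
i=45 'b': node 7→8

All matches (sorted): [[8,1],[15,1],[22,2],[22,3],[26,3],[39,0],[43,2],[43,3]]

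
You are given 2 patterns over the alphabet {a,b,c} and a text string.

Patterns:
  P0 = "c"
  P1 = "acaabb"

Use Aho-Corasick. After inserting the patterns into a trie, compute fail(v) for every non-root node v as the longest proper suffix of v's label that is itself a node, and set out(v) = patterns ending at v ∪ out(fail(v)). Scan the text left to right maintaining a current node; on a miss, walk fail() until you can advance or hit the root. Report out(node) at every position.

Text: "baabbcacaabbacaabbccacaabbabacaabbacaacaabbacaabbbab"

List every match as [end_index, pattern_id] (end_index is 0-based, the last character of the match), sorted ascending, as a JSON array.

Construct AC machine:
Trie nodes:
  0='ε' goto a→2 c→1
  1='c' goto ·  [P0 ends]
  2='a' goto c→3
  3='ac' goto a→4
  4='aca' goto a→5
  5='acaa' goto b→6
  6='acaab' goto b→7
  7='acaabb' goto ·  [P1 ends]

Failure links (BFS by depth):
  fail(1) 'c': from fail(0)=0 chase 'c': 0 ⇒ 0;  out={0}∪out(0)={0}
  fail(2) 'a': from fail(0)=0 chase 'a': 0 ⇒ 0;  out=∅∪out(0)=∅
  fail(3) 'ac': from fail(2)=0 chase 'c': 0 ⇒ 1;  out=∅∪out(1)={0}
  fail(4) 'aca': from fail(3)=1 chase 'a': 1→0 ⇒ 2;  out=∅∪out(2)=∅
  fail(5) 'acaa': from fail(4)=2 chase 'a': 2→0 ⇒ 2;  out=∅∪out(2)=∅
  fail(6) 'acaab': from fail(5)=2 chase 'b': 2→0 ⇒ 0;  out=∅∪out(0)=∅
  fail(7) 'acaabb': from fail(6)=0 chase 'b': 0 ⇒ 0;  out={1}∪out(0)={1}

Text stream:
pos 0 'b': at 0
pos 1 'a': at 2
pos 2 'a': at 2 ·f
pos 3 'b': at 0 ·f
pos 4 'b': at 0
pos 5 'c': at 1  ** P0@[5:5]
pos 6 'a': at 2 ·f
pos 7 'c': at 3  ** P0@[7:7]
pos 8 'a': at 4
pos 9 'a': at 5
pos 10 'b': at 6
pos 11 'b': at 7  ** P1@[6:11]
pos 12 'a': at 2 ·f
pos 13 'c': at 3  ** P0@[13:13]
pos 14 'a': at 4
pos 15 'a': at 5
pos 16 'b': at 6
pos 17 'b': at 7  ** P1@[12:17]
pos 18 'c': at 1 ·f  ** P0@[18:18]
pos 19 'c': at 1 ·f  ** P0@[19:19]
pos 20 'a': at 2 ·f
pos 21 'c': at 3  ** P0@[21:21]
pos 22 'a': at 4
pos 23 'a': at 5
pos 24 'b': at 6
pos 25 'b': at 7  ** P1@[20:25]
pos 26 'a': at 2 ·f
pos 27 'b': at 0 ·f
pos 28 'a': at 2
pos 29 'c': at 3  ** P0@[29:29]
pos 30 'a': at 4
pos 31 'a': at 5
pos 32 'b': at 6
pos 33 'b': at 7  ** P1@[28:33]
pos 34 'a': at 2 ·f
pos 35 'c': at 3  ** P0@[35:35]
pos 36 'a': at 4
pos 37 'a': at 5
pos 38 'c': at 3 ·f  ** P0@[38:38]
pos 39 'a': at 4
pos 40 'a': at 5
pos 41 'b': at 6
pos 42 'b': at 7  ** P1@[37:42]
pos 43 'a': at 2 ·f
pos 44 'c': at 3  ** P0@[44:44]
pos 45 'a': at 4
pos 46 'a': at 5
pos 47 'b': at 6
pos 48 'b': at 7  ** P1@[43:48]
pos 49 'b': at 0 ·f
pos 50 'a': at 2
pos 51 'b': at 0 ·f

Matches: [[5,0],[7,0],[11,1],[13,0],[17,1],[18,0],[19,0],[21,0],[25,1],[29,0],[33,1],[35,0],[38,0],[42,1],[44,0],[48,1]]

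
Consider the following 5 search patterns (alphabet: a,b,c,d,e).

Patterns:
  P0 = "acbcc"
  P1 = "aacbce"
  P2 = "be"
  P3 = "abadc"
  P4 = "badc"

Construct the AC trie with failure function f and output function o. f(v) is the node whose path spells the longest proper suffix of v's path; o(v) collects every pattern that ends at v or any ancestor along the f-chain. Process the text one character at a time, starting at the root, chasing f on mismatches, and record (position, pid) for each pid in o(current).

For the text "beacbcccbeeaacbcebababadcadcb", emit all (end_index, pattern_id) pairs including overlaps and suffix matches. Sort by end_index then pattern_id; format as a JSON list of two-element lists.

Build automaton:
Trie (insert patterns):
  0='ε' goto a→1 b→11
  1='a' goto a→6 b→13 c→2
  2='ac' goto b→3
  3='acb' goto c→4
  4='acbc' goto c→5
  5='acbcc' goto ·  [P0 ends]
  6='aa' goto c→7
  7='aac' goto b→8
  8='aacb' goto c→9
  9='aacbc' goto e→10
  10='aacbce' goto ·  [P1 ends]
  11='b' goto a→17 e→12
  12='be' goto ·  [P2 ends]
  13='ab' goto a→14
  14='aba' goto d→15
  15='abad' goto c→16
  16='abadc' goto ·  [P3 ends]
  17='ba' goto d→18
  18='bad' goto c→19
  19='badc' goto ·  [P4 ends]

BFS fail/out derivation:
  fail(1) 'a': from fail(0)=0 chase 'a': 0 ⇒ 0;  out=∅∪out(0)=∅
  fail(11) 'b': from fail(0)=0 chase 'b': 0 ⇒ 0;  out=∅∪out(0)=∅
  fail(2) 'ac': from fail(1)=0 chase 'c': 0 ⇒ 0;  out=∅∪out(0)=∅
  fail(6) 'aa': from fail(1)=0 chase 'a': 0 ⇒ 1;  out=∅∪out(1)=∅
  fail(12) 'be': from fail(11)=0 chase 'e': 0 ⇒ 0;  out={2}∪out(0)={2}
  fail(13) 'ab': from fail(1)=0 chase 'b': 0 ⇒ 11;  out=∅∪out(11)=∅
  fail(17) 'ba': from fail(11)=0 chase 'a': 0 ⇒ 1;  out=∅∪out(1)=∅
  fail(3) 'acb': from fail(2)=0 chase 'b': 0 ⇒ 11;  out=∅∪out(11)=∅
  fail(7) 'aac': from fail(6)=1 chase 'c': 1 ⇒ 2;  out=∅∪out(2)=∅
  fail(14) 'aba': from fail(13)=11 chase 'a': 11 ⇒ 17;  out=∅∪out(17)=∅
  fail(18) 'bad': from fail(17)=1 chase 'd': 1→0 ⇒ 0;  out=∅∪out(0)=∅
  fail(4) 'acbc': from fail(3)=11 chase 'c': 11→0 ⇒ 0;  out=∅∪out(0)=∅
  fail(8) 'aacb': from fail(7)=2 chase 'b': 2 ⇒ 3;  out=∅∪out(3)=∅
  fail(15) 'abad': from fail(14)=17 chase 'd': 17 ⇒ 18;  out=∅∪out(18)=∅
  fail(19) 'badc': from fail(18)=0 chase 'c': 0 ⇒ 0;  out={4}∪out(0)={4}
  fail(5) 'acbcc': from fail(4)=0 chase 'c': 0 ⇒ 0;  out={0}∪out(0)={0}
  fail(9) 'aacbc': from fail(8)=3 chase 'c': 3 ⇒ 4;  out=∅∪out(4)=∅
  fail(16) 'abadc': from fail(15)=18 chase 'c': 18 ⇒ 19;  out={3}∪out(19)={3,4}
  fail(10) 'aacbce': from fail(9)=4 chase 'e': 4→0 ⇒ 0;  out={1}∪out(0)={1}

Text stream:
[0] read 'b'  n0⇒n11
[1] read 'e'  n11⇒n12  → match P2@[0:1]
[2] read 'a'  n12⇒n1 ·f
[3] read 'c'  n1⇒n2
[4] read 'b'  n2⇒n3
[5] read 'c'  n3⇒n4
[6] read 'c'  n4⇒n5  → match P0@[2:6]
[7] read 'c'  n5⇒n0 ·f
[8] read 'b'  n0⇒n11
[9] read 'e'  n11⇒n12  → match P2@[8:9]
[10] read 'e'  n12⇒n0 ·f
[11] read 'a'  n0⇒n1
[12] read 'a'  n1⇒n6
[13] read 'c'  n6⇒n7
[14] read 'b'  n7⇒n8
[15] read 'c'  n8⇒n9
[16] read 'e'  n9⇒n10  → match P1@[11:16]
[17] read 'b'  n10⇒n11 ·f
[18] read 'a'  n11⇒n17
[19] read 'b'  n17⇒n13 ·f
[20] read 'a'  n13⇒n14
[21] read 'b'  n14⇒n13 ·f
[22] read 'a'  n13⇒n14
[23] read 'd'  n14⇒n15
[24] read 'c'  n15⇒n16  → match P3@[20:24],P4@[21:24]
[25] read 'a'  n16⇒n1 ·f
[26] read 'd'  n1⇒n0 ·f
[27] read 'c'  n0⇒n0
[28] read 'b'  n0⇒n11

All matches (sorted): [[1,2],[6,0],[9,2],[16,1],[24,3],[24,4]]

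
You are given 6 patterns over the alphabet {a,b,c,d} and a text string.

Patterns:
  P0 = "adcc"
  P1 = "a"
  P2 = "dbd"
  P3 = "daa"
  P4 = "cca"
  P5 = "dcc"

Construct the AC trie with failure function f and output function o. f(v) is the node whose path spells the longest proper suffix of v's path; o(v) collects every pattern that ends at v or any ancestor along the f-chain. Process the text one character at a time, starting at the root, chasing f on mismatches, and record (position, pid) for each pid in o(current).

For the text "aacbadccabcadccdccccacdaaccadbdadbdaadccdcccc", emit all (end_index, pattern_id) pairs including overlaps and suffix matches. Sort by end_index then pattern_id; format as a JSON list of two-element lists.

Construct AC machine:
Trie (insert patterns):
  n0 'ε': a→1 c→10 d→5
  n1 'a': d→2  [P1 ends]
  n2 'ad': c→3
  n3 'adc': c→4
  n4 'adcc': ·  [P0 ends]
  n5 'd': a→8 b→6 c→13
  n6 'db': d→7
  n7 'dbd': ·  [P2 ends]
  n8 'da': a→9
  n9 'daa': ·  [P3 ends]
  n10 'c': c→11
  n11 'cc': a→12
  n12 'cca': ·  [P4 ends]
  n13 'dc': c→14
  n14 'dcc': ·  [P5 ends]

Failure links (BFS by depth):
  fail(1) 'a': from fail(0)=0 chase 'a': 0 ⇒ 0;  out={1}∪out(0)={1}
  fail(5) 'd': from fail(0)=0 chase 'd': 0 ⇒ 0;  out=∅∪out(0)=∅
  fail(10) 'c': from fail(0)=0 chase 'c': 0 ⇒ 0;  out=∅∪out(0)=∅
  fail(2) 'ad': from fail(1)=0 chase 'd': 0 ⇒ 5;  out=∅∪out(5)=∅
  fail(6) 'db': from fail(5)=0 chase 'b': 0 ⇒ 0;  out=∅∪out(0)=∅
  fail(8) 'da': from fail(5)=0 chase 'a': 0 ⇒ 1;  out=∅∪out(1)={1}
  fail(11) 'cc': from fail(10)=0 chase 'c': 0 ⇒ 10;  out=∅∪out(10)=∅
  fail(13) 'dc': from fail(5)=0 chase 'c': 0 ⇒ 10;  out=∅∪out(10)=∅
  fail(3) 'adc': from fail(2)=5 chase 'c': 5 ⇒ 13;  out=∅∪out(13)=∅
  fail(7) 'dbd': from fail(6)=0 chase 'd': 0 ⇒ 5;  out={2}∪out(5)={2}
  fail(9) 'daa': from fail(8)=1 chase 'a': 1→0 ⇒ 1;  out={3}∪out(1)={1,3}
  fail(12) 'cca': from fail(11)=10 chase 'a': 10→0 ⇒ 1;  out={4}∪out(1)={1,4}
  fail(14) 'dcc': from fail(13)=10 chase 'c': 10 ⇒ 11;  out={5}∪out(11)={5}
  fail(4) 'adcc': from fail(3)=13 chase 'c': 13 ⇒ 14;  out={0}∪out(14)={0,5}

Scan:
pos 0 'a': at 1  ** P1@[0:0]
pos 1 'a': at 1 ·f  ** P1@[1:1]
pos 2 'c': at 10 ·f
pos 3 'b': at 0 ·f
pos 4 'a': at 1  ** P1@[4:4]
pos 5 'd': at 2
pos 6 'c': at 3
pos 7 'c': at 4  ** P0@[4:7],P5@[5:7]
pos 8 'a': at 12 ·f  ** P1@[8:8],P4@[6:8]
pos 9 'b': at 0 ·f
pos 10 'c': at 10
pos 11 'a': at 1 ·f  ** P1@[11:11]
pos 12 'd': at 2
pos 13 'c': at 3
pos 14 'c': at 4  ** P0@[11:14],P5@[12:14]
pos 15 'd': at 5 ·f
pos 16 'c': at 13
pos 17 'c': at 14  ** P5@[15:17]
pos 18 'c': at 11 ·f
pos 19 'c': at 11 ·f
pos 20 'a': at 12  ** P1@[20:20],P4@[18:20]
pos 21 'c': at 10 ·f
pos 22 'd': at 5 ·f
pos 23 'a': at 8  ** P1@[23:23]
pos 24 'a': at 9  ** P1@[24:24],P3@[22:24]
pos 25 'c': at 10 ·f
pos 26 'c': at 11
pos 27 'a': at 12  ** P1@[27:27],P4@[25:27]
pos 28 'd': at 2 ·f
pos 29 'b': at 6 ·f
pos 30 'd': at 7  ** P2@[28:30]
pos 31 'a': at 8 ·f  ** P1@[31:31]
pos 32 'd': at 2 ·f
pos 33 'b': at 6 ·f
pos 34 'd': at 7  ** P2@[32:34]
pos 35 'a': at 8 ·f  ** P1@[35:35]
pos 36 'a': at 9  ** P1@[36:36],P3@[34:36]
pos 37 'd': at 2 ·f
pos 38 'c': at 3
pos 39 'c': at 4  ** P0@[36:39],P5@[37:39]
pos 40 'd': at 5 ·f
pos 41 'c': at 13
pos 42 'c': at 14  ** P5@[40:42]
pos 43 'c': at 11 ·f
pos 44 'c': at 11 ·f

All matches (sorted): [[0,1],[1,1],[4,1],[7,0],[7,5],[8,1],[8,4],[11,1],[14,0],[14,5],[17,5],[20,1],[20,4],[23,1],[24,1],[24,3],[27,1],[27,4],[30,2],[31,1],[34,2],[35,1],[36,1],[36,3],[39,0],[39,5],[42,5]]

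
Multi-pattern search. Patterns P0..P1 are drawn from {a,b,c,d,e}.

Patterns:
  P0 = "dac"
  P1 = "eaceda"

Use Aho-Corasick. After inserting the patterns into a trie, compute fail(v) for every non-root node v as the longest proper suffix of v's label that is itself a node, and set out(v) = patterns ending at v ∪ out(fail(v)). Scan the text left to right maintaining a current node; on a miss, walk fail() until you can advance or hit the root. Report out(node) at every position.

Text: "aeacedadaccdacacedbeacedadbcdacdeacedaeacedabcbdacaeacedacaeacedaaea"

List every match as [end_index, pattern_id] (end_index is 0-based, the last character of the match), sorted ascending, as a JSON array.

Build:
Trie (insert patterns):
  0='ε' goto d→1 e→4
  1='d' goto a→2
  2='da' goto c→3
  3='dac' goto ·  [P0 ends]
  4='e' goto a→5
  5='ea' goto c→6
  6='eac' goto e→7
  7='eace' goto d→8
  8='eaced' goto a→9
  9='eaceda' goto ·  [P1 ends]

Failure links (BFS by depth):
  n1('d'): parent n0 fail=0; on 'd' 0 → fail=0;  out ∅∪∅=∅
  n4('e'): parent n0 fail=0; on 'e' 0 → fail=0;  out ∅∪∅=∅
  n2('da'): parent n1 fail=0; on 'a' 0 → fail=0;  out ∅∪∅=∅
  n5('ea'): parent n4 fail=0; on 'a' 0 → fail=0;  out ∅∪∅=∅
  n3('dac'): parent n2 fail=0; on 'c' 0 → fail=0;  out {0}∪∅={0}
  n6('eac'): parent n5 fail=0; on 'c' 0 → fail=0;  out ∅∪∅=∅
  n7('eace'): parent n6 fail=0; on 'e' 0 → fail=4;  out ∅∪∅=∅
  n8('eaced'): parent n7 fail=4; on 'd' 4→0 → fail=1;  out ∅∪∅=∅
  n9('eaceda'): parent n8 fail=1; on 'a' 1 → fail=2;  out {1}∪∅={1}

Scan:
pos 0 'a': at 0
pos 1 'e': at 4
pos 2 'a': at 5
pos 3 'c': at 6
pos 4 'e': at 7
pos 5 'd': at 8
pos 6 'a': at 9  emit P1@[1:6]
pos 7 'd': at 1 ·f
pos 8 'a': at 2
pos 9 'c': at 3  emit P0@[7:9]
pos 10 'c': at 0 ·f
pos 11 'd': at 1
pos 12 'a': at 2
pos 13 'c': at 3  emit P0@[11:13]
pos 14 'a': at 0 ·f
pos 15 'c': at 0
pos 16 'e': at 4
pos 17 'd': at 1 ·f
pos 18 'b': at 0 ·f
pos 19 'e': at 4
pos 20 'a': at 5
pos 21 'c': at 6
pos 22 'e': at 7
pos 23 'd': at 8
pos 24 'a': at 9  emit P1@[19:24]
pos 25 'd': at 1 ·f
pos 26 'b': at 0 ·f
pos 27 'c': at 0
pos 28 'd': at 1
pos 29 'a': at 2
pos 30 'c': at 3  emit P0@[28:30]
pos 31 'd': at 1 ·f
pos 32 'e': at 4 ·f
pos 33 'a': at 5
pos 34 'c': at 6
pos 35 'e': at 7
pos 36 'd': at 8
pos 37 'a': at 9  emit P1@[32:37]
pos 38 'e': at 4 ·f
pos 39 'a': at 5
pos 40 'c': at 6
pos 41 'e': at 7
pos 42 'd': at 8
pos 43 'a': at 9  emit P1@[38:43]
pos 44 'b': at 0 ·f
pos 45 'c': at 0
pos 46 'b': at 0
pos 47 'd': at 1
pos 48 'a': at 2
pos 49 'c': at 3  emit P0@[47:49]
pos 50 'a': at 0 ·f
pos 51 'e': at 4
pos 52 'a': at 5
pos 53 'c': at 6
pos 54 'e': at 7
pos 55 'd': at 8
pos 56 'a': at 9  emit P1@[51:56]
pos 57 'c': at 3 ·f  emit P0@[55:57]
pos 58 'a': at 0 ·f
pos 59 'e': at 4
pos 60 'a': at 5
pos 61 'c': at 6
pos 62 'e': at 7
pos 63 'd': at 8
pos 64 'a': at 9  emit P1@[59:64]
pos 65 'a': at 0 ·f
pos 66 'e': at 4
pos 67 'a': at 5

Matches: [[6,1],[9,0],[13,0],[24,1],[30,0],[37,1],[43,1],[49,0],[56,1],[57,0],[64,1]]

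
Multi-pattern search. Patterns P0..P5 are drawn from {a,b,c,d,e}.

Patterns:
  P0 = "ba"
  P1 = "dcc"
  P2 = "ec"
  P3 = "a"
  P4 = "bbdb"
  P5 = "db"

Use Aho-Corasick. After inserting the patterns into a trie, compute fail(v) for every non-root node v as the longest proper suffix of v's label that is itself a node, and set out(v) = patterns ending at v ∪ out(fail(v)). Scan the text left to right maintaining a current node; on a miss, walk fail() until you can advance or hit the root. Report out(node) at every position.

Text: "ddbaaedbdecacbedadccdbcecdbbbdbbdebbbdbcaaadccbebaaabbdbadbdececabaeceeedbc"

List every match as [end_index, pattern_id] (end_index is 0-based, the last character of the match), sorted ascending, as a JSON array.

Build:
Trie (insert patterns):
  n0 'ε': a→8 b→1 d→3 e→6
  n1 'b': a→2 b→9
  n2 'ba': ·  ←P0
  n3 'd': b→12 c→4
  n4 'dc': c→5
  n5 'dcc': ·  ←P1
  n6 'e': c→7
  n7 'ec': ·  ←P2
  n8 'a': ·  ←P3
  n9 'bb': d→10
  n10 'bbd': b→11
  n11 'bbdb': ·  ←P4
  n12 'db': ·  ←P5

BFS fail/out derivation:
  fail(1) 'b': from fail(0)=0 chase 'b': 0 ⇒ 0;  out=∅∪out(0)=∅
  fail(3) 'd': from fail(0)=0 chase 'd': 0 ⇒ 0;  out=∅∪out(0)=∅
  fail(6) 'e': from fail(0)=0 chase 'e': 0 ⇒ 0;  out=∅∪out(0)=∅
  fail(8) 'a': from fail(0)=0 chase 'a': 0 ⇒ 0;  out={3}∪out(0)={3}
  fail(2) 'ba': from fail(1)=0 chase 'a': 0 ⇒ 8;  out={0}∪out(8)={0,3}
  fail(4) 'dc': from fail(3)=0 chase 'c': 0 ⇒ 0;  out=∅∪out(0)=∅
  fail(7) 'ec': from fail(6)=0 chase 'c': 0 ⇒ 0;  out={2}∪out(0)={2}
  fail(9) 'bb': from fail(1)=0 chase 'b': 0 ⇒ 1;  out=∅∪out(1)=∅
  fail(12) 'db': from fail(3)=0 chase 'b': 0 ⇒ 1;  out={5}∪out(1)={5}
  fail(5) 'dcc': from fail(4)=0 chase 'c': 0 ⇒ 0;  out={1}∪out(0)={1}
  fail(10) 'bbd': from fail(9)=1 chase 'd': 1→0 ⇒ 3;  out=∅∪out(3)=∅
  fail(11) 'bbdb': from fail(10)=3 chase 'b': 3 ⇒ 12;  out={4}∪out(12)={4,5}

Text stream:
pos 0 'd': at 3
pos 1 'd': at 3 (fail-walked)
pos 2 'b': at 12  ** P5@[1:2]
pos 3 'a': at 2 (fail-walked)  ** P0@[2:3],P3@[3:3]
pos 4 'a': at 8 (fail-walked)  ** P3@[4:4]
pos 5 'e': at 6 (fail-walked)
pos 6 'd': at 3 (fail-walked)
pos 7 'b': at 12  ** P5@[6:7]
pos 8 'd': at 3 (fail-walked)
pos 9 'e': at 6 (fail-walked)
pos 10 'c': at 7  ** P2@[9:10]
pos 11 'a': at 8 (fail-walked)  ** P3@[11:11]
pos 12 'c': at 0 (fail-walked)
pos 13 'b': at 1
pos 14 'e': at 6 (fail-walked)
pos 15 'd': at 3 (fail-walked)
pos 16 'a': at 8 (fail-walked)  ** P3@[16:16]
pos 17 'd': at 3 (fail-walked)
pos 18 'c': at 4
pos 19 'c': at 5  ** P1@[17:19]
pos 20 'd': at 3 (fail-walked)
pos 21 'b': at 12  ** P5@[20:21]
pos 22 'c': at 0 (fail-walked)
pos 23 'e': at 6
pos 24 'c': at 7  ** P2@[23:24]
pos 25 'd': at 3 (fail-walked)
pos 26 'b': at 12  ** P5@[25:26]
pos 27 'b': at 9 (fail-walked)
pos 28 'b': at 9 (fail-walked)
pos 29 'd': at 10
pos 30 'b': at 11  ** P4@[27:30],P5@[29:30]
pos 31 'b': at 9 (fail-walked)
pos 32 'd': at 10
pos 33 'e': at 6 (fail-walked)
pos 34 'b': at 1 (fail-walked)
pos 35 'b': at 9
pos 36 'b': at 9 (fail-walked)
pos 37 'd': at 10
pos 38 'b': at 11  ** P4@[35:38],P5@[37:38]
pos 39 'c': at 0 (fail-walked)
pos 40 'a': at 8  ** P3@[40:40]
pos 41 'a': at 8 (fail-walked)  ** P3@[41:41]
pos 42 'a': at 8 (fail-walked)  ** P3@[42:42]
pos 43 'd': at 3 (fail-walked)
pos 44 'c': at 4
pos 45 'c': at 5  ** P1@[43:45]
pos 46 'b': at 1 (fail-walked)
pos 47 'e': at 6 (fail-walked)
pos 48 'b': at 1 (fail-walked)
pos 49 'a': at 2  ** P0@[48:49],P3@[49:49]
pos 50 'a': at 8 (fail-walked)  ** P3@[50:50]
pos 51 'a': at 8 (fail-walked)  ** P3@[51:51]
pos 52 'b': at 1 (fail-walked)
pos 53 'b': at 9
pos 54 'd': at 10
pos 55 'b': at 11  ** P4@[52:55],P5@[54:55]
pos 56 'a': at 2 (fail-walked)  ** P0@[55:56],P3@[56:56]
pos 57 'd': at 3 (fail-walked)
pos 58 'b': at 12  ** P5@[57:58]
pos 59 'd': at 3 (fail-walked)
pos 60 'e': at 6 (fail-walked)
pos 61 'c': at 7  ** P2@[60:61]
pos 62 'e': at 6 (fail-walked)
pos 63 'c': at 7  ** P2@[62:63]
pos 64 'a': at 8 (fail-walked)  ** P3@[64:64]
pos 65 'b': at 1 (fail-walked)
pos 66 'a': at 2  ** P0@[65:66],P3@[66:66]
pos 67 'e': at 6 (fail-walked)
pos 68 'c': at 7  ** P2@[67:68]
pos 69 'e': at 6 (fail-walked)
pos 70 'e': at 6 (fail-walked)
pos 71 'e': at 6 (fail-walked)
pos 72 'd': at 3 (fail-walked)
pos 73 'b': at 12  ** P5@[72:73]
pos 74 'c': at 0 (fail-walked)

All matches (sorted): [[2,5],[3,0],[3,3],[4,3],[7,5],[10,2],[11,3],[16,3],[19,1],[21,5],[24,2],[26,5],[30,4],[30,5],[38,4],[38,5],[40,3],[41,3],[42,3],[45,1],[49,0],[49,3],[50,3],[51,3],[55,4],[55,5],[56,0],[56,3],[58,5],[61,2],[63,2],[64,3],[66,0],[66,3],[68,2],[73,5]]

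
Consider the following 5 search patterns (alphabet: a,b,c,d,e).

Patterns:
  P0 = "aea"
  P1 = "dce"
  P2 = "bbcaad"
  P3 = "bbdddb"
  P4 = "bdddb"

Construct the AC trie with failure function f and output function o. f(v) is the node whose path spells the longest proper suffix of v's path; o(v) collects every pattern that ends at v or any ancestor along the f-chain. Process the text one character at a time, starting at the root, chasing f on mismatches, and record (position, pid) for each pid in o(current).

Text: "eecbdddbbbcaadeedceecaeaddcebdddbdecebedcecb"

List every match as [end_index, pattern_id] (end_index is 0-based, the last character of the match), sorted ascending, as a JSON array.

Construct AC machine:
Trie nodes:
  n0 'ε': a→1 b→7 d→4
  n1 'a': e→2
  n2 'ae': a→3
  n3 'aea': ·  [P0 ends]
  n4 'd': c→5
  n5 'dc': e→6
  n6 'dce': ·  [P1 ends]
  n7 'b': b→8 d→17
  n8 'bb': c→9 d→13
  n9 'bbc': a→10
  n10 'bbca': a→11
  n11 'bbcaa': d→12
  n12 'bbcaad': ·  [P2 ends]
  n13 'bbd': d→14
  n14 'bbdd': d→15
  n15 'bbddd': b→16
  n16 'bbdddb': ·  [P3 ends]
  n17 'bd': d→18
  n18 'bdd': d→19
  n19 'bddd': b→20
  n20 'bdddb': ·  [P4 ends]

BFS fail/out derivation:
  fail(1) 'a': from fail(0)=0 chase 'a': 0 ⇒ 0;  out=∅∪out(0)=∅
  fail(4) 'd': from fail(0)=0 chase 'd': 0 ⇒ 0;  out=∅∪out(0)=∅
  fail(7) 'b': from fail(0)=0 chase 'b': 0 ⇒ 0;  out=∅∪out(0)=∅
  fail(2) 'ae': from fail(1)=0 chase 'e': 0 ⇒ 0;  out=∅∪out(0)=∅
  fail(5) 'dc': from fail(4)=0 chase 'c': 0 ⇒ 0;  out=∅∪out(0)=∅
  fail(8) 'bb': from fail(7)=0 chase 'b': 0 ⇒ 7;  out=∅∪out(7)=∅
  fail(17) 'bd': from fail(7)=0 chase 'd': 0 ⇒ 4;  out=∅∪out(4)=∅
  fail(3) 'aea': from fail(2)=0 chase 'a': 0 ⇒ 1;  out={0}∪out(1)={0}
  fail(6) 'dce': from fail(5)=0 chase 'e': 0 ⇒ 0;  out={1}∪out(0)={1}
  fail(9) 'bbc': from fail(8)=7 chase 'c': 7→0 ⇒ 0;  out=∅∪out(0)=∅
  fail(13) 'bbd': from fail(8)=7 chase 'd': 7 ⇒ 17;  out=∅∪out(17)=∅
  fail(18) 'bdd': from fail(17)=4 chase 'd': 4→0 ⇒ 4;  out=∅∪out(4)=∅
  fail(10) 'bbca': from fail(9)=0 chase 'a': 0 ⇒ 1;  out=∅∪out(1)=∅
  fail(14) 'bbdd': from fail(13)=17 chase 'd': 17 ⇒ 18;  out=∅∪out(18)=∅
  fail(19) 'bddd': from fail(18)=4 chase 'd': 4→0 ⇒ 4;  out=∅∪out(4)=∅
  fail(11) 'bbcaa': from fail(10)=1 chase 'a': 1→0 ⇒ 1;  out=∅∪out(1)=∅
  fail(15) 'bbddd': from fail(14)=18 chase 'd': 18 ⇒ 19;  out=∅∪out(19)=∅
  fail(20) 'bdddb': from fail(19)=4 chase 'b': 4→0 ⇒ 7;  out={4}∪out(7)={4}
  fail(12) 'bbcaad': from fail(11)=1 chase 'd': 1→0 ⇒ 4;  out={2}∪out(4)={2}
  fail(16) 'bbdddb': from fail(15)=19 chase 'b': 19 ⇒ 20;  out={3}∪out(20)={3,4}

Text stream:
[0] read 'e'  n0⇒n0
[1] read 'e'  n0⇒n0
[2] read 'c'  n0⇒n0
[3] read 'b'  n0⇒n7
[4] read 'd'  n7⇒n17
[5] read 'd'  n17⇒n18
[6] read 'd'  n18⇒n19
[7] read 'b'  n19⇒n20  emit P4@[3:7]
[8] read 'b'  n20⇒n8 (via fail)
[9] read 'b'  n8⇒n8 (via fail)
[10] read 'c'  n8⇒n9
[11] read 'a'  n9⇒n10
[12] read 'a'  n10⇒n11
[13] read 'd'  n11⇒n12  emit P2@[8:13]
[14] read 'e'  n12⇒n0 (via fail)
[15] read 'e'  n0⇒n0
[16] read 'd'  n0⇒n4
[17] read 'c'  n4⇒n5
[18] read 'e'  n5⇒n6  emit P1@[16:18]
[19] read 'e'  n6⇒n0 (via fail)
[20] read 'c'  n0⇒n0
[21] read 'a'  n0⇒n1
[22] read 'e'  n1⇒n2
[23] read 'a'  n2⇒n3  emit P0@[21:23]
[24] read 'd'  n3⇒n4 (via fail)
[25] read 'd'  n4⇒n4 (via fail)
[26] read 'c'  n4⇒n5
[27] read 'e'  n5⇒n6  emit P1@[25:27]
[28] read 'b'  n6⇒n7 (via fail)
[29] read 'd'  n7⇒n17
[30] read 'd'  n17⇒n18
[31] read 'd'  n18⇒n19
[32] read 'b'  n19⇒n20  emit P4@[28:32]
[33] read 'd'  n20⇒n17 (via fail)
[34] read 'e'  n17⇒n0 (via fail)
[35] read 'c'  n0⇒n0
[36] read 'e'  n0⇒n0
[37] read 'b'  n0⇒n7
[38] read 'e'  n7⇒n0 (via fail)
[39] read 'd'  n0⇒n4
[40] read 'c'  n4⇒n5
[41] read 'e'  n5⇒n6  emit P1@[39:41]
[42] read 'c'  n6⇒n0 (via fail)
[43] read 'b'  n0⇒n7

Matches: [[7,4],[13,2],[18,1],[23,0],[27,1],[32,4],[41,1]]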